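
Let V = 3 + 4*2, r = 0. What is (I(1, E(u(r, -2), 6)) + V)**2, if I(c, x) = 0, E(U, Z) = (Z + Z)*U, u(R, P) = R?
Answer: 121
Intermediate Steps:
E(U, Z) = 2*U*Z (E(U, Z) = (2*Z)*U = 2*U*Z)
V = 11 (V = 3 + 8 = 11)
(I(1, E(u(r, -2), 6)) + V)**2 = (0 + 11)**2 = 11**2 = 121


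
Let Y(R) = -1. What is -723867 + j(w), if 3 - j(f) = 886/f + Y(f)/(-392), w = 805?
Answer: -32631838851/45080 ≈ -7.2387e+5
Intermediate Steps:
j(f) = 1175/392 - 886/f (j(f) = 3 - (886/f - 1/(-392)) = 3 - (886/f - 1*(-1/392)) = 3 - (886/f + 1/392) = 3 - (1/392 + 886/f) = 3 + (-1/392 - 886/f) = 1175/392 - 886/f)
-723867 + j(w) = -723867 + (1175/392 - 886/805) = -723867 + 85509/45080 = -32631838851/45080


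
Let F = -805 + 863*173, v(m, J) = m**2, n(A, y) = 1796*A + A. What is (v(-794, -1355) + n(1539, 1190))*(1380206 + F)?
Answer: 5191494245300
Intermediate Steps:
n(A, y) = 1797*A
F = 148494 (F = -805 + 149299 = 148494)
(v(-794, -1355) + n(1539, 1190))*(1380206 + F) = ((-794)**2 + 1797*1539)*(1380206 + 148494) = (630436 + 2765583)*1528700 = 3396019*1528700 = 5191494245300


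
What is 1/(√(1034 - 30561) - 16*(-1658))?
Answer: 26528/703764311 - I*√29527/703764311 ≈ 3.7694e-5 - 2.4416e-7*I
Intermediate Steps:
1/(√(1034 - 30561) - 16*(-1658)) = 1/(√(-29527) + 26528) = 1/(I*√29527 + 26528) = 1/(26528 + I*√29527)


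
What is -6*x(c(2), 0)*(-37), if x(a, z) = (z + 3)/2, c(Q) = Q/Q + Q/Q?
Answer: 333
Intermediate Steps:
c(Q) = 2 (c(Q) = 1 + 1 = 2)
x(a, z) = 3/2 + z/2 (x(a, z) = (3 + z)*(1/2) = 3/2 + z/2)
-6*x(c(2), 0)*(-37) = -6*(3/2 + (1/2)*0)*(-37) = -6*(3/2 + 0)*(-37) = -6*3/2*(-37) = -9*(-37) = 333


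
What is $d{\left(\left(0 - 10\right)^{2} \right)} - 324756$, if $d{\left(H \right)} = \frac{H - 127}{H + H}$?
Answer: $- \frac{64951227}{200} \approx -3.2476 \cdot 10^{5}$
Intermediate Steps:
$d{\left(H \right)} = \frac{-127 + H}{2 H}$
$d{\left(\left(0 - 10\right)^{2} \right)} - 324756 = \frac{-127 + \left(0 - 10\right)^{2}}{2 \left(0 - 10\right)^{2}} - 324756 = \frac{-127 + \left(-10\right)^{2}}{2 \left(-10\right)^{2}} - 324756 = \frac{-127 + 100}{2 \cdot 100} - 324756 = \frac{1}{2} \cdot \frac{1}{100} \left(-27\right) - 324756 = - \frac{27}{200} - 324756 = - \frac{64951227}{200}$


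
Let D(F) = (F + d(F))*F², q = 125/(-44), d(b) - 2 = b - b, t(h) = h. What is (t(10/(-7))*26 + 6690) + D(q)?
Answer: 3962972005/596288 ≈ 6646.1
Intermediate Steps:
d(b) = 2 (d(b) = 2 + (b - b) = 2 + 0 = 2)
q = -125/44 (q = 125*(-1/44) = -125/44 ≈ -2.8409)
D(F) = F²*(2 + F) (D(F) = (F + 2)*F² = (2 + F)*F² = F²*(2 + F))
(t(10/(-7))*26 + 6690) + D(q) = ((10/(-7))*26 + 6690) + (-125/44)²*(2 - 125/44) = ((10*(-⅐))*26 + 6690) + (15625/1936)*(-37/44) = (-10/7*26 + 6690) - 578125/85184 = (-260/7 + 6690) - 578125/85184 = 46570/7 - 578125/85184 = 3962972005/596288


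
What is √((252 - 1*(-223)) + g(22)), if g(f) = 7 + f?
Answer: 6*√14 ≈ 22.450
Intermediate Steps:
√((252 - 1*(-223)) + g(22)) = √((252 - 1*(-223)) + (7 + 22)) = √((252 + 223) + 29) = √(475 + 29) = √504 = 6*√14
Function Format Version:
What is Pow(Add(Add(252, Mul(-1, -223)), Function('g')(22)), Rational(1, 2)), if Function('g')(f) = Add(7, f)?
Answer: Mul(6, Pow(14, Rational(1, 2))) ≈ 22.450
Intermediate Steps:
Pow(Add(Add(252, Mul(-1, -223)), Function('g')(22)), Rational(1, 2)) = Pow(Add(Add(252, Mul(-1, -223)), Add(7, 22)), Rational(1, 2)) = Pow(Add(Add(252, 223), 29), Rational(1, 2)) = Pow(Add(475, 29), Rational(1, 2)) = Pow(504, Rational(1, 2)) = Mul(6, Pow(14, Rational(1, 2)))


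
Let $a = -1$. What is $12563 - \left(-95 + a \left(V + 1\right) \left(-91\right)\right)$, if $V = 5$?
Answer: $12112$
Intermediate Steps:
$12563 - \left(-95 + a \left(V + 1\right) \left(-91\right)\right) = 12563 - \left(-95 + - (5 + 1) \left(-91\right)\right) = 12563 - \left(-95 + \left(-1\right) 6 \left(-91\right)\right) = 12563 - \left(-95 - -546\right) = 12563 - \left(-95 + 546\right) = 12563 - 451 = 12112$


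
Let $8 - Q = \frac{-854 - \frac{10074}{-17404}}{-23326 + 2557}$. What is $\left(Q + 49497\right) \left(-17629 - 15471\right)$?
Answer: $- \frac{148074872637049450}{90365919} \approx -1.6386 \cdot 10^{9}$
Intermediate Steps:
$Q = \frac{1438428233}{180731838}$ ($Q = 8 - \frac{-854 - \frac{10074}{-17404}}{-23326 + 2557} = 8 - \frac{-854 - - \frac{5037}{8702}}{-20769} = 8 - \left(-854 + \frac{5037}{8702}\right) \left(- \frac{1}{20769}\right) = 8 - \left(- \frac{7426471}{8702}\right) \left(- \frac{1}{20769}\right) = 8 - \frac{7426471}{180731838} = \frac{1438428233}{180731838} \approx 7.9589$)
$\left(Q + 49497\right) \left(-17629 - 15471\right) = \left(\frac{1438428233}{180731838} + 49497\right) \left(-17629 - 15471\right) = \frac{8947122213719}{180731838} \left(-33100\right) = - \frac{148074872637049450}{90365919}$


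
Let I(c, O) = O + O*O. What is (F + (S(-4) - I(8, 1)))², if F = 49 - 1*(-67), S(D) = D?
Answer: 12100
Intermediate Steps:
I(c, O) = O + O²
F = 116 (F = 49 + 67 = 116)
(F + (S(-4) - I(8, 1)))² = (116 + (-4 - (1 + 1)))² = (116 + (-4 - 2))² = (116 - 6)² = 110² = 12100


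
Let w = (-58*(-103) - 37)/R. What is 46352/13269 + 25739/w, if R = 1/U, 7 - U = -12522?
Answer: 383135543743/109667802893 ≈ 3.4936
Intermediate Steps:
U = 12529 (U = 7 - 1*(-12522) = 7 + 12522 = 12529)
R = 1/12529 ≈ 7.9815e-5
w = 74384673 (w = (-58*(-103) - 37)/(1/12529) = (5974 - 37)*12529 = 5937*12529 = 74384673)
46352/13269 + 25739/w = 46352/13269 + 25739/74384673 = 383135543743/109667802893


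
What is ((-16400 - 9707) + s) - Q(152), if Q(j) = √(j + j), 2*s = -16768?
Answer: -34491 - 4*√19 ≈ -34508.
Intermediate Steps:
s = -8384 (s = (½)*(-16768) = -8384)
Q(j) = √2*√j (Q(j) = √(2*j) = √2*√j)
((-16400 - 9707) + s) - Q(152) = ((-16400 - 9707) - 8384) - √2*√152 = (-26107 - 8384) - √2*2*√38 = -34491 - 4*√19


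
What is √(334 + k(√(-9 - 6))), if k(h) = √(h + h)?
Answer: √(334 + √2*15^(¼)*√I) ≈ 18.329 + 0.05368*I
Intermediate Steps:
k(h) = √2*√h (k(h) = √(2*h) = √2*√h)
√(334 + k(√(-9 - 6))) = √(334 + √2*√(√(-9 - 6))) = √(334 + √2*√(√(-15))) = √(334 + √2*√(I*√15)) = √(334 + √2*(15^(¼)*√I)) = √(334 + √2*15^(¼)*√I)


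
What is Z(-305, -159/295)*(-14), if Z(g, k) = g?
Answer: 4270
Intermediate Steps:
Z(-305, -159/295)*(-14) = -305*(-14) = 4270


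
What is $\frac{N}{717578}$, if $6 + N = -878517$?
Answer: $- \frac{878523}{717578} \approx -1.2243$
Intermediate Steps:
$N = -878523$ ($N = -6 - 878517 = -878523$)
$\frac{N}{717578} = - \frac{878523}{717578}$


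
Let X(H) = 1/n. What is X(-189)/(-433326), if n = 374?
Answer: -1/162063924 ≈ -6.1704e-9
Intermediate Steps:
X(H) = 1/374
X(-189)/(-433326) = (1/374)/(-433326) = (1/374)*(-1/433326) = -1/162063924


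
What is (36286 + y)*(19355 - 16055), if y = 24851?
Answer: 201752100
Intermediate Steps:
(36286 + y)*(19355 - 16055) = (36286 + 24851)*(19355 - 16055) = 61137*3300 = 201752100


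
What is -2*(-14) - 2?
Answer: 26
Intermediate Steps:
-2*(-14) - 2 = 28 - 2 = 26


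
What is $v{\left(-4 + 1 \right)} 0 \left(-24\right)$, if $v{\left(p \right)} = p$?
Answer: $0$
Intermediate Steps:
$v{\left(-4 + 1 \right)} 0 \left(-24\right) = \left(-4 + 1\right) 0 \left(-24\right) = \left(-3\right) 0 \left(-24\right) = 0 \left(-24\right) = 0$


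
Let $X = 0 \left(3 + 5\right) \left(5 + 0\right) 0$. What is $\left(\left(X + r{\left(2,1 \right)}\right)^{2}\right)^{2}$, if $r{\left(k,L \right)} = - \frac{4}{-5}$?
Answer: $\frac{256}{625} \approx 0.4096$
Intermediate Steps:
$r{\left(k,L \right)} = \frac{4}{5}$ ($r{\left(k,L \right)} = \left(-4\right) \left(- \frac{1}{5}\right) = \frac{4}{5}$)
$X = 0$ ($X = 0 \cdot 8 \cdot 5 \cdot 0 = 0 \cdot 40 \cdot 0 = 0 \cdot 0 = 0$)
$\left(\left(X + r{\left(2,1 \right)}\right)^{2}\right)^{2} = \left(\left(0 + \frac{4}{5}\right)^{2}\right)^{2} = \left(\left(\frac{4}{5}\right)^{2}\right)^{2} = \left(\frac{16}{25}\right)^{2} = \frac{256}{625}$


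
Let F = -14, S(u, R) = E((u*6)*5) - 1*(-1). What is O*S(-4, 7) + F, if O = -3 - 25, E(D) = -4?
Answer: 70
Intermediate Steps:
S(u, R) = -3 (S(u, R) = -4 - 1*(-1) = -4 + 1 = -3)
O = -28
O*S(-4, 7) + F = -28*(-3) - 14 = 84 - 14 = 70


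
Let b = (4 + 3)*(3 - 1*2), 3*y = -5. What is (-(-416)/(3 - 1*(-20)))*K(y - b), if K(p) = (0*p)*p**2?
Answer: 0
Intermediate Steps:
y = -5/3 (y = (1/3)*(-5) = -5/3 ≈ -1.6667)
b = 7 (b = 7*(3 - 2) = 7*1 = 7)
K(p) = 0 (K(p) = 0*p**2 = 0)
(-(-416)/(3 - 1*(-20)))*K(y - b) = -(-416)/(3 - 1*(-20))*0 = -(-416)/(3 + 20)*0 = -(-416)/23*0 = -1*(-416/23)*0 = (416/23)*0 = 0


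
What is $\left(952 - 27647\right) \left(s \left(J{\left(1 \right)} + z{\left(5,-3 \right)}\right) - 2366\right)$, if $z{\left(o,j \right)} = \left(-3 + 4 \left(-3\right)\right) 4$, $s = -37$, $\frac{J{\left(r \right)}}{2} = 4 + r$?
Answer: $13774620$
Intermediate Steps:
$J{\left(r \right)} = 8 + 2 r$ ($J{\left(r \right)} = 2 \left(4 + r\right) = 8 + 2 r$)
$z{\left(o,j \right)} = -60$ ($z{\left(o,j \right)} = \left(-3 - 12\right) 4 = \left(-15\right) 4 = -60$)
$\left(952 - 27647\right) \left(s \left(J{\left(1 \right)} + z{\left(5,-3 \right)}\right) - 2366\right) = \left(952 - 27647\right) \left(- 37 \left(\left(8 + 2 \cdot 1\right) - 60\right) - 2366\right) = - 26695 \left(- 37 \left(\left(8 + 2\right) - 60\right) - 2366\right) = - 26695 \left(- 37 \left(10 - 60\right) - 2366\right) = - 26695 \left(\left(-37\right) \left(-50\right) - 2366\right) = - 26695 \left(1850 - 2366\right) = \left(-26695\right) \left(-516\right) = 13774620$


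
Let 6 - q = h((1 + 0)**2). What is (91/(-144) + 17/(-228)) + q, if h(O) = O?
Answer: 11747/2736 ≈ 4.2935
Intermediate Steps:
q = 5 (q = 6 - (1 + 0)**2 = 6 - 1*1**2 = 6 - 1*1 = 6 - 1 = 5)
(91/(-144) + 17/(-228)) + q = (91/(-144) + 17/(-228)) + 5 = (91*(-1/144) + 17*(-1/228)) + 5 = (-91/144 - 17/228) + 5 = -1933/2736 + 5 = 11747/2736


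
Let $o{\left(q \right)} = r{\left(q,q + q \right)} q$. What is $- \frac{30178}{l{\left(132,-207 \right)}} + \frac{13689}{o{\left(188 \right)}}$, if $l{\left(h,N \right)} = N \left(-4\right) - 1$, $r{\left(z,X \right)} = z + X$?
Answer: $- \frac{1062837631}{29229488} \approx -36.362$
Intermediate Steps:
$r{\left(z,X \right)} = X + z$
$l{\left(h,N \right)} = -1 - 4 N$ ($l{\left(h,N \right)} = - 4 N - 1 = -1 - 4 N$)
$o{\left(q \right)} = 3 q^{2}$ ($o{\left(q \right)} = \left(\left(q + q\right) + q\right) q = \left(2 q + q\right) q = 3 q q = 3 q^{2}$)
$- \frac{30178}{l{\left(132,-207 \right)}} + \frac{13689}{o{\left(188 \right)}} = - \frac{30178}{-1 - -828} + \frac{13689}{3 \cdot 188^{2}} = - \frac{30178}{-1 + 828} + \frac{13689}{3 \cdot 35344} = - \frac{30178}{827} + \frac{13689}{106032} = \left(-30178\right) \frac{1}{827} + 13689 \cdot \frac{1}{106032} = - \frac{30178}{827} + \frac{4563}{35344} = - \frac{1062837631}{29229488}$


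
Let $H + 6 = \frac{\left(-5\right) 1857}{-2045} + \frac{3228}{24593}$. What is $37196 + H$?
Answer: $\frac{374123980483}{10058537} \approx 37195.0$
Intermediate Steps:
$H = - \frac{13361769}{10058537}$ ($H = -6 + \left(\frac{\left(-5\right) 1857}{-2045} + \frac{3228}{24593}\right) = -6 + \left(\left(-9285\right) \left(- \frac{1}{2045}\right) + 3228 \cdot \frac{1}{24593}\right) = -6 + \left(\frac{1857}{409} + \frac{3228}{24593}\right) = -6 + \frac{46989453}{10058537} = - \frac{13361769}{10058537} \approx -1.3284$)
$37196 + H = 37196 - \frac{13361769}{10058537} = \frac{374123980483}{10058537}$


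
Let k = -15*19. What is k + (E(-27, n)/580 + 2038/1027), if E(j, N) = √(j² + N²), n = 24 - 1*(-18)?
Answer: -290657/1027 + 3*√277/580 ≈ -282.93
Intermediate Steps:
k = -285
n = 42 (n = 24 + 18 = 42)
E(j, N) = √(N² + j²)
k + (E(-27, n)/580 + 2038/1027) = -285 + (√(42² + (-27)²)/580 + 2038/1027) = -285 + (√(1764 + 729)*(1/580) + 2038*(1/1027)) = -285 + (√2493*(1/580) + 2038/1027) = -285 + ((3*√277)*(1/580) + 2038/1027) = -285 + (3*√277/580 + 2038/1027) = -285 + (2038/1027 + 3*√277/580) = -290657/1027 + 3*√277/580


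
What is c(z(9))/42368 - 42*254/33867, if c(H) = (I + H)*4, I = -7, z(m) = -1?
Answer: -4719433/14946636 ≈ -0.31575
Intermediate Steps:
c(H) = -28 + 4*H (c(H) = (-7 + H)*4 = -28 + 4*H)
c(z(9))/42368 - 42*254/33867 = (-28 + 4*(-1))/42368 - 42*254/33867 = (-28 - 4)*(1/42368) - 10668*1/33867 = -32*1/42368 - 3556/11289 = -1/1324 - 3556/11289 = -4719433/14946636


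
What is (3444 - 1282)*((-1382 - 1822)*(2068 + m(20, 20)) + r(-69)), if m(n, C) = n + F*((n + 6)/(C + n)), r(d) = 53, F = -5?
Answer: -14441048732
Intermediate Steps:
m(n, C) = n - 5*(6 + n)/(C + n) (m(n, C) = n - 5*(n + 6)/(C + n) = n - 5*(6 + n)/(C + n))
(3444 - 1282)*((-1382 - 1822)*(2068 + m(20, 20)) + r(-69)) = (3444 - 1282)*((-1382 - 1822)*(2068 + (-30 + 20² - 5*20 + 20*20)/(20 + 20)) + 53) = 2162*(-3204*(2068 + (-30 + 400 - 100 + 400)/40) + 53) = 2162*(-3204*(2068 + (1/40)*670) + 53) = 2162*(-3204*(2068 + 67/4) + 53) = 2162*(-3204*8339/4 + 53) = 2162*(-6679539 + 53) = 2162*(-6679486) = -14441048732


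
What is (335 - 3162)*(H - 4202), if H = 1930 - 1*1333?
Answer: 10191335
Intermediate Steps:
H = 597 (H = 1930 - 1333 = 597)
(335 - 3162)*(H - 4202) = (335 - 3162)*(597 - 4202) = -2827*(-3605) = 10191335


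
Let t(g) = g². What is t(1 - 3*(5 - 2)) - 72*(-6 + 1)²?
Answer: -1736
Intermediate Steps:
t(1 - 3*(5 - 2)) - 72*(-6 + 1)² = (1 - 3*(5 - 2))² - 72*(-6 + 1)² = (1 - 3*3)² - 72*(-5)² = (1 - 9)² - 72*25 = (-8)² - 1800 = 64 - 1800 = -1736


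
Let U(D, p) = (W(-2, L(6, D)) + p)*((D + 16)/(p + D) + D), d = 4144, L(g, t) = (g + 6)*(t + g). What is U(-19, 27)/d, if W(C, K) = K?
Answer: 19995/33152 ≈ 0.60313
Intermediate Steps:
L(g, t) = (6 + g)*(g + t)
U(D, p) = (D + (16 + D)/(D + p))*(72 + p + 12*D) (U(D, p) = ((6² + 6*6 + 6*D + 6*D) + p)*((D + 16)/(p + D) + D) = ((36 + 36 + 6*D + 6*D) + p)*((16 + D)/(D + p) + D) = ((72 + 12*D) + p)*((16 + D)/(D + p) + D) = (72 + p + 12*D)*(D + (16 + D)/(D + p)) = (D + (16 + D)/(D + p))*(72 + p + 12*D))
U(-19, 27)/d = ((1152 + 12*(-19)³ + 16*27 + 84*(-19)² + 264*(-19) - 19*27² + 13*27*(-19)² + 73*(-19)*27)/(-19 + 27))/4144 = ((1152 + 12*(-6859) + 432 + 84*361 - 5016 - 19*729 + 13*27*361 - 37449)/8)*(1/4144) = ((1152 - 82308 + 432 + 30324 - 5016 - 13851 + 126711 - 37449)/8)*(1/4144) = ((⅛)*19995)*(1/4144) = (19995/8)*(1/4144) = 19995/33152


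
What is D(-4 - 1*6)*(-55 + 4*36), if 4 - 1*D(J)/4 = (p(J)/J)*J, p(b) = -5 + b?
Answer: 6764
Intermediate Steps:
D(J) = 36 - 4*J (D(J) = 16 - 4*(-5 + J)/J*J = 16 - 4*(-5 + J) = 16 + (20 - 4*J) = 36 - 4*J)
D(-4 - 1*6)*(-55 + 4*36) = (36 - 4*(-4 - 1*6))*(-55 + 4*36) = (36 - 4*(-4 - 6))*(-55 + 144) = (36 - 4*(-10))*89 = (36 + 40)*89 = 76*89 = 6764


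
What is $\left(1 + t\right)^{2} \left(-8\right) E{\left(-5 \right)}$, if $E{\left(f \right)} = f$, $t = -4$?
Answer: $360$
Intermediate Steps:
$\left(1 + t\right)^{2} \left(-8\right) E{\left(-5 \right)} = \left(1 - 4\right)^{2} \left(-8\right) \left(-5\right) = \left(-3\right)^{2} \left(-8\right) \left(-5\right) = 9 \left(-8\right) \left(-5\right) = \left(-72\right) \left(-5\right) = 360$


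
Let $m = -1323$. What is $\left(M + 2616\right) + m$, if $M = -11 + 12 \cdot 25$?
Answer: $1582$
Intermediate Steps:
$M = 289$ ($M = -11 + 300 = 289$)
$\left(M + 2616\right) + m = \left(289 + 2616\right) - 1323 = 2905 - 1323 = 1582$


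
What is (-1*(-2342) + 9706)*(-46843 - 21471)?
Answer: -823047072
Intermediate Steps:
(-1*(-2342) + 9706)*(-46843 - 21471) = (2342 + 9706)*(-68314) = 12048*(-68314) = -823047072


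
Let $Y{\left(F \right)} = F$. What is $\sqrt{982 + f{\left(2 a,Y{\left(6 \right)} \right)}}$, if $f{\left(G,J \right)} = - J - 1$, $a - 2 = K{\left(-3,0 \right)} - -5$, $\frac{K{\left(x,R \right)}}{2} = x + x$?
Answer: $5 \sqrt{39} \approx 31.225$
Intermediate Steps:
$K{\left(x,R \right)} = 4 x$ ($K{\left(x,R \right)} = 2 \left(x + x\right) = 2 \cdot 2 x = 4 x$)
$a = -5$ ($a = 2 + \left(4 \left(-3\right) - -5\right) = 2 + \left(-12 + 5\right) = 2 - 7 = -5$)
$f{\left(G,J \right)} = -1 - J$
$\sqrt{982 + f{\left(2 a,Y{\left(6 \right)} \right)}} = \sqrt{982 - 7} = \sqrt{975} = 5 \sqrt{39}$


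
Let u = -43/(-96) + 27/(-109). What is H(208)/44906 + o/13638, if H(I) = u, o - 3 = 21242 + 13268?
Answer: 2702927078767/1068074480832 ≈ 2.5307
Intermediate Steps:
u = 2095/10464 (u = -43*(-1/96) + 27*(-1/109) = 43/96 - 27/109 = 2095/10464 ≈ 0.20021)
o = 34513 (o = 3 + (21242 + 13268) = 3 + 34510 = 34513)
H(I) = 2095/10464
H(208)/44906 + o/13638 = (2095/10464)/44906 + 34513/13638 = (2095/10464)*(1/44906) + 34513*(1/13638) = 2095/469896384 + 34513/13638 = 2702927078767/1068074480832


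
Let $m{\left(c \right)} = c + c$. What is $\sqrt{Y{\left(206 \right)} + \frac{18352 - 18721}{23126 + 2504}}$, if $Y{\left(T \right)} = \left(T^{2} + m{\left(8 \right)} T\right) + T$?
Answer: $\frac{7 \sqrt{615847353770}}{25630} \approx 214.33$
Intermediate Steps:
$m{\left(c \right)} = 2 c$
$Y{\left(T \right)} = T^{2} + 17 T$ ($Y{\left(T \right)} = \left(T^{2} + 2 \cdot 8 T\right) + T = \left(T^{2} + 16 T\right) + T = T^{2} + 17 T$)
$\sqrt{Y{\left(206 \right)} + \frac{18352 - 18721}{23126 + 2504}} = \sqrt{206 \left(17 + 206\right) + \frac{18352 - 18721}{23126 + 2504}} = \sqrt{206 \cdot 223 - \frac{369}{25630}} = \sqrt{45938 - \frac{369}{25630}} = \sqrt{\frac{1177390571}{25630}} = \frac{7 \sqrt{615847353770}}{25630}$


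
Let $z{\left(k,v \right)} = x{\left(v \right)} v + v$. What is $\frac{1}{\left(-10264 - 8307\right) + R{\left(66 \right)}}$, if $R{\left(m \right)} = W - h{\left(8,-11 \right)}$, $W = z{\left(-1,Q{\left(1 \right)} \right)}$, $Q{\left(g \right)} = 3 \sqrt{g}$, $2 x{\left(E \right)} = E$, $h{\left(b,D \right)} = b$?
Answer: $- \frac{2}{37143} \approx -5.3846 \cdot 10^{-5}$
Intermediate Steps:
$x{\left(E \right)} = \frac{E}{2}$
$z{\left(k,v \right)} = v + \frac{v^{2}}{2}$ ($z{\left(k,v \right)} = \frac{v}{2} v + v = \frac{v^{2}}{2} + v = v + \frac{v^{2}}{2}$)
$W = \frac{15}{2}$ ($W = \frac{3 \sqrt{1} \left(2 + 3 \sqrt{1}\right)}{2} = \frac{3 \cdot 1 \left(2 + 3 \cdot 1\right)}{2} = \frac{1}{2} \cdot 3 \left(2 + 3\right) = \frac{1}{2} \cdot 3 \cdot 5 = \frac{15}{2} \approx 7.5$)
$R{\left(m \right)} = - \frac{1}{2}$ ($R{\left(m \right)} = \frac{15}{2} - 8 = - \frac{1}{2}$)
$\frac{1}{\left(-10264 - 8307\right) + R{\left(66 \right)}} = \frac{1}{\left(-10264 - 8307\right) - \frac{1}{2}} = \frac{1}{-18571 - \frac{1}{2}} = \frac{1}{- \frac{37143}{2}} = - \frac{2}{37143}$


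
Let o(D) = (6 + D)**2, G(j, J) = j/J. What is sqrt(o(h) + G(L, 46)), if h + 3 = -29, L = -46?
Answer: 15*sqrt(3) ≈ 25.981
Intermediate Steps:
h = -32 (h = -3 - 29 = -32)
sqrt(o(h) + G(L, 46)) = sqrt((6 - 32)**2 - 46/46) = sqrt((-26)**2 - 46*1/46) = sqrt(676 - 1) = sqrt(675) = 15*sqrt(3)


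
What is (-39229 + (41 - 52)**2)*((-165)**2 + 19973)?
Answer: -1845819384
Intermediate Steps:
(-39229 + (41 - 52)**2)*((-165)**2 + 19973) = (-39229 + (-11)**2)*(27225 + 19973) = (-39229 + 121)*47198 = -39108*47198 = -1845819384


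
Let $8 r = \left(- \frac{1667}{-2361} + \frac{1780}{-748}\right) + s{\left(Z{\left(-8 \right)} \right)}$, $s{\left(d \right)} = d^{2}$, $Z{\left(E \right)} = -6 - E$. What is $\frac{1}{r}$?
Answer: $\frac{441507}{128389} \approx 3.4388$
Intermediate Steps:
$r = \frac{128389}{441507}$ ($r = \frac{\left(- \frac{1667}{-2361} + \frac{1780}{-748}\right) + \left(-6 - -8\right)^{2}}{8} = \frac{\left(\left(-1667\right) \left(- \frac{1}{2361}\right) + 1780 \left(- \frac{1}{748}\right)\right) + \left(-6 + 8\right)^{2}}{8} = \frac{\left(\frac{1667}{2361} - \frac{445}{187}\right) + 2^{2}}{8} = \frac{- \frac{738916}{441507} + 4}{8} = \frac{1}{8} \cdot \frac{1027112}{441507} = \frac{128389}{441507} \approx 0.2908$)
$\frac{1}{r} = \frac{1}{\frac{128389}{441507}} = \frac{441507}{128389}$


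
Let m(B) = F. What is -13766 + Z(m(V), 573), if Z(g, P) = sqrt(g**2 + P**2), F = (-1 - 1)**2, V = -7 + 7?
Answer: -13766 + sqrt(328345) ≈ -13193.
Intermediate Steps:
V = 0
F = 4 (F = (-2)**2 = 4)
m(B) = 4
Z(g, P) = sqrt(P**2 + g**2)
-13766 + Z(m(V), 573) = -13766 + sqrt(573**2 + 4**2) = -13766 + sqrt(328329 + 16) = -13766 + sqrt(328345)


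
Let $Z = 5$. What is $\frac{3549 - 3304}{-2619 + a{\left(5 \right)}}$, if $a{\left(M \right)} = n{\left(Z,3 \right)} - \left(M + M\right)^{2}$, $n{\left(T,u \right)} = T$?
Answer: $- \frac{245}{2714} \approx -0.090273$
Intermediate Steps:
$a{\left(M \right)} = 5 - 4 M^{2}$ ($a{\left(M \right)} = 5 - \left(M + M\right)^{2} = 5 - \left(2 M\right)^{2} = 5 - 4 M^{2}$)
$\frac{3549 - 3304}{-2619 + a{\left(5 \right)}} = \frac{3549 - 3304}{-2619 + \left(5 - 4 \cdot 5^{2}\right)} = \frac{3549 - 3304}{-2619 + \left(5 - 100\right)} = \frac{245}{-2619 + \left(5 - 100\right)} = \frac{245}{-2619 - 95} = \frac{245}{-2714} = 245 \left(- \frac{1}{2714}\right) = - \frac{245}{2714}$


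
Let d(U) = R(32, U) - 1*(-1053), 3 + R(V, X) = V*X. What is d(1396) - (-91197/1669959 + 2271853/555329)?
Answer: 4710863606731192/103041851279 ≈ 45718.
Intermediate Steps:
R(V, X) = -3 + V*X
d(U) = 1050 + 32*U (d(U) = (-3 + 32*U) - 1*(-1053) = (-3 + 32*U) + 1053 = 1050 + 32*U)
d(1396) - (-91197/1669959 + 2271853/555329) = (1050 + 32*1396) - (-91197/1669959 + 2271853/555329) = (1050 + 44672) - (-91197*1/1669959 + 2271853*(1/555329)) = 45722 - (-10133/185551 + 2271853/555329) = 45722 - 1*415917447246/103041851279 = 45722 - 415917447246/103041851279 = 4710863606731192/103041851279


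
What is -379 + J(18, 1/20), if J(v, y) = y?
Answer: -7579/20 ≈ -378.95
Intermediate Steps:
-379 + J(18, 1/20) = -379 + 1/20 = -7579/20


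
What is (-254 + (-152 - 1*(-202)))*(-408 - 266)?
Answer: 137496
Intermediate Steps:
(-254 + (-152 - 1*(-202)))*(-408 - 266) = (-254 + (-152 + 202))*(-674) = (-254 + 50)*(-674) = -204*(-674) = 137496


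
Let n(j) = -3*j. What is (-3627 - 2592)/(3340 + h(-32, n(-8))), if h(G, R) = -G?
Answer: -2073/1124 ≈ -1.8443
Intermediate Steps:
(-3627 - 2592)/(3340 + h(-32, n(-8))) = (-3627 - 2592)/(3340 - 1*(-32)) = -6219/(3340 + 32) = -6219/3372 = -6219*1/3372 = -2073/1124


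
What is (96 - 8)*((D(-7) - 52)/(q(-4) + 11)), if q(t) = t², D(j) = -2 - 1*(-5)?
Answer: -4312/27 ≈ -159.70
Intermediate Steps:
D(j) = 3 (D(j) = -2 + 5 = 3)
(96 - 8)*((D(-7) - 52)/(q(-4) + 11)) = (96 - 8)*((3 - 52)/((-4)² + 11)) = 88*(-49/(16 + 11)) = 88*(-49/27) = -4312/27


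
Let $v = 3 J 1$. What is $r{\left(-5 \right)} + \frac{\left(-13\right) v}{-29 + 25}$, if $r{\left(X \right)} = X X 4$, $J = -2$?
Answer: $\frac{161}{2} \approx 80.5$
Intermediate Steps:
$r{\left(X \right)} = 4 X^{2}$ ($r{\left(X \right)} = X^{2} \cdot 4 = 4 X^{2}$)
$v = -6$ ($v = 3 \left(-2\right) 1 = \left(-6\right) 1 = -6$)
$r{\left(-5 \right)} + \frac{\left(-13\right) v}{-29 + 25} = 4 \left(-5\right)^{2} + \frac{\left(-13\right) \left(-6\right)}{-29 + 25} = 4 \cdot 25 + \frac{1}{-4} \cdot 78 = 100 - \frac{39}{2} = \frac{161}{2}$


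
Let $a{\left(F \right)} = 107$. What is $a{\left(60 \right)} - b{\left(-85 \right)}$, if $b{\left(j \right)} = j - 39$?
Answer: $231$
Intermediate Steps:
$b{\left(j \right)} = -39 + j$
$a{\left(60 \right)} - b{\left(-85 \right)} = 107 - \left(-39 - 85\right) = 107 - -124 = 107 + 124 = 231$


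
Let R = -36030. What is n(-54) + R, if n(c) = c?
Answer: -36084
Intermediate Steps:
n(-54) + R = -54 - 36030 = -36084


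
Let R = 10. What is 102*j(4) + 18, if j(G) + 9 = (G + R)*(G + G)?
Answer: 10524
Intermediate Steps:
j(G) = -9 + 2*G*(10 + G) (j(G) = -9 + (G + 10)*(G + G) = -9 + (10 + G)*(2*G) = -9 + 2*G*(10 + G))
102*j(4) + 18 = 102*(-9 + 2*4**2 + 20*4) + 18 = 102*(-9 + 2*16 + 80) + 18 = 102*(-9 + 32 + 80) + 18 = 102*103 + 18 = 10506 + 18 = 10524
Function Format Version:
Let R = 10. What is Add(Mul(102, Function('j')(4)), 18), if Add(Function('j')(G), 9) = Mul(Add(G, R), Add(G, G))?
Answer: 10524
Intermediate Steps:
Function('j')(G) = Add(-9, Mul(2, G, Add(10, G))) (Function('j')(G) = Add(-9, Mul(Add(G, 10), Add(G, G))) = Add(-9, Mul(Add(10, G), Mul(2, G))) = Add(-9, Mul(2, G, Add(10, G))))
Add(Mul(102, Function('j')(4)), 18) = Add(Mul(102, Add(-9, Mul(2, Pow(4, 2)), Mul(20, 4))), 18) = Add(Mul(102, Add(-9, Mul(2, 16), 80)), 18) = Add(Mul(102, Add(-9, 32, 80)), 18) = Add(Mul(102, 103), 18) = Add(10506, 18) = 10524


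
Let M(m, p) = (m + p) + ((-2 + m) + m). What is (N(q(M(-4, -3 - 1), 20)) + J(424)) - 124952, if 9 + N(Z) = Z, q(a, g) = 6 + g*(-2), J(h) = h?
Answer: -124571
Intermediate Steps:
M(m, p) = -2 + p + 3*m (M(m, p) = (m + p) + (-2 + 2*m) = -2 + p + 3*m)
q(a, g) = 6 - 2*g
N(Z) = -9 + Z
(N(q(M(-4, -3 - 1), 20)) + J(424)) - 124952 = ((-9 + (6 - 2*20)) + 424) - 124952 = ((-9 + (6 - 40)) + 424) - 124952 = ((-9 - 34) + 424) - 124952 = (-43 + 424) - 124952 = 381 - 124952 = -124571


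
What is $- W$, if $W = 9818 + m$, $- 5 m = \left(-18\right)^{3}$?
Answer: $- \frac{54922}{5} \approx -10984.0$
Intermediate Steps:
$m = \frac{5832}{5}$ ($m = - \frac{\left(-18\right)^{3}}{5} = \left(- \frac{1}{5}\right) \left(-5832\right) = \frac{5832}{5} \approx 1166.4$)
$W = \frac{54922}{5}$ ($W = 9818 + \frac{5832}{5} = \frac{54922}{5} \approx 10984.0$)
$- W = \left(-1\right) \frac{54922}{5} = - \frac{54922}{5}$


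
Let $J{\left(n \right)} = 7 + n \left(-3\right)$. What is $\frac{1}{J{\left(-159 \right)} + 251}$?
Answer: $\frac{1}{735} \approx 0.0013605$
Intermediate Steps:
$J{\left(n \right)} = 7 - 3 n$
$\frac{1}{J{\left(-159 \right)} + 251} = \frac{1}{\left(7 - -477\right) + 251} = \frac{1}{\left(7 + 477\right) + 251} = \frac{1}{484 + 251} = \frac{1}{735}$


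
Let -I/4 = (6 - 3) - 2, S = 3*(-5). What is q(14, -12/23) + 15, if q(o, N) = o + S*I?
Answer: 89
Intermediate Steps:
S = -15
I = -4 (I = -4*((6 - 3) - 2) = -4*(3 - 2) = -4*1 = -4)
q(o, N) = 60 + o (q(o, N) = o - 15*(-4) = o + 60 = 60 + o)
q(14, -12/23) + 15 = (60 + 14) + 15 = 74 + 15 = 89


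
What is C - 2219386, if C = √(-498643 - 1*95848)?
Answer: -2219386 + I*√594491 ≈ -2.2194e+6 + 771.03*I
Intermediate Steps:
C = I*√594491 (C = √(-498643 - 95848) = √(-594491) = I*√594491 ≈ 771.03*I)
C - 2219386 = I*√594491 - 2219386 = -2219386 + I*√594491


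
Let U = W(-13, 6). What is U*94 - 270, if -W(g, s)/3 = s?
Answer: -1962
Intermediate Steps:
W(g, s) = -3*s
U = -18 (U = -3*6 = -18)
U*94 - 270 = -18*94 - 270 = -1692 - 270 = -1962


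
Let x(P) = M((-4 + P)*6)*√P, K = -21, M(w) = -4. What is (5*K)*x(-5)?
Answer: 420*I*√5 ≈ 939.15*I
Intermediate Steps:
x(P) = -4*√P
(5*K)*x(-5) = (5*(-21))*(-4*I*√5) = -(-420)*I*√5 = 420*I*√5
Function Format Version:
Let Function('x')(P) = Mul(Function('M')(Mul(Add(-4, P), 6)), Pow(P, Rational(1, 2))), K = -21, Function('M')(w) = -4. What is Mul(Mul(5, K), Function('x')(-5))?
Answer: Mul(420, I, Pow(5, Rational(1, 2))) ≈ Mul(939.15, I)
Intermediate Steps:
Function('x')(P) = Mul(-4, Pow(P, Rational(1, 2)))
Mul(Mul(5, K), Function('x')(-5)) = Mul(Mul(5, -21), Mul(-4, Pow(-5, Rational(1, 2)))) = Mul(-105, Mul(-4, Mul(I, Pow(5, Rational(1, 2))))) = Mul(-105, Mul(-4, I, Pow(5, Rational(1, 2)))) = Mul(420, I, Pow(5, Rational(1, 2)))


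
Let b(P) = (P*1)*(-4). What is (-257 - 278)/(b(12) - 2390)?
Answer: 535/2438 ≈ 0.21944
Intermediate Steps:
b(P) = -4*P (b(P) = P*(-4) = -4*P)
(-257 - 278)/(b(12) - 2390) = (-257 - 278)/(-4*12 - 2390) = -535/(-48 - 2390) = -535/(-2438) = -535*(-1/2438) = 535/2438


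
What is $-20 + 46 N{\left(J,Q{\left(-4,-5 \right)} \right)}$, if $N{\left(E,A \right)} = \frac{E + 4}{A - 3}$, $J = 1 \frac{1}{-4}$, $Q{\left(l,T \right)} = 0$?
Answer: $- \frac{155}{2} \approx -77.5$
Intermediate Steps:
$J = - \frac{1}{4}$ ($J = 1 \left(- \frac{1}{4}\right) = - \frac{1}{4} \approx -0.25$)
$N{\left(E,A \right)} = \frac{4 + E}{-3 + A}$
$-20 + 46 N{\left(J,Q{\left(-4,-5 \right)} \right)} = -20 + 46 \frac{4 - \frac{1}{4}}{-3 + 0} = -20 + 46 \frac{1}{-3} \cdot \frac{15}{4} = -20 + 46 \left(\left(- \frac{1}{3}\right) \frac{15}{4}\right) = -20 + 46 \left(- \frac{5}{4}\right) = -20 - \frac{115}{2} = - \frac{155}{2}$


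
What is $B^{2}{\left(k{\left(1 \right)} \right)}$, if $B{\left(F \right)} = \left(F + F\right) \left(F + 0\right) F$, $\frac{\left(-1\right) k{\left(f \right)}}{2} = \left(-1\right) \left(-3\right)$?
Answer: $186624$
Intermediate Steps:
$k{\left(f \right)} = -6$ ($k{\left(f \right)} = - 2 \left(\left(-1\right) \left(-3\right)\right) = \left(-2\right) 3 = -6$)
$B{\left(F \right)} = 2 F^{3}$ ($B{\left(F \right)} = 2 F F F = 2 F^{2} F = 2 F^{3}$)
$B^{2}{\left(k{\left(1 \right)} \right)} = \left(2 \left(-6\right)^{3}\right)^{2} = \left(2 \left(-216\right)\right)^{2} = \left(-432\right)^{2} = 186624$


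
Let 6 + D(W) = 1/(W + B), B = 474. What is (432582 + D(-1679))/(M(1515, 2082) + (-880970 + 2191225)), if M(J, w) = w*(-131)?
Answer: 521254079/1250203165 ≈ 0.41694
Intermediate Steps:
M(J, w) = -131*w
D(W) = -6 + 1/(474 + W) (D(W) = -6 + 1/(W + 474) = -6 + 1/(474 + W))
(432582 + D(-1679))/(M(1515, 2082) + (-880970 + 2191225)) = (432582 + (-2843 - 6*(-1679))/(474 - 1679))/(-131*2082 + (-880970 + 2191225)) = (432582 + (-2843 + 10074)/(-1205))/(-272742 + 1310255) = (432582 - 1/1205*7231)/1037513 = (432582 - 7231/1205)*(1/1037513) = (521254079/1205)*(1/1037513) = 521254079/1250203165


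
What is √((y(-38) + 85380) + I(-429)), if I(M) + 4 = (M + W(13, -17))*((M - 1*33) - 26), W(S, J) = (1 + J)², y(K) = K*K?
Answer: 2*√42811 ≈ 413.82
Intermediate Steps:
y(K) = K²
I(M) = -4 + (-59 + M)*(256 + M) (I(M) = -4 + (M + (1 - 17)²)*((M - 1*33) - 26) = -4 + (M + (-16)²)*((M - 33) - 26) = -4 + (M + 256)*((-33 + M) - 26) = -4 + (256 + M)*(-59 + M) = -4 + (-59 + M)*(256 + M))
√((y(-38) + 85380) + I(-429)) = √(((-38)² + 85380) + (-15108 + (-429)² + 197*(-429))) = √((1444 + 85380) + (-15108 + 184041 - 84513)) = √(86824 + 84420) = √171244 = 2*√42811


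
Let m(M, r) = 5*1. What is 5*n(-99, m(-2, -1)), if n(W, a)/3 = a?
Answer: 75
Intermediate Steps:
m(M, r) = 5
n(W, a) = 3*a
5*n(-99, m(-2, -1)) = 5*(3*5) = 5*15 = 75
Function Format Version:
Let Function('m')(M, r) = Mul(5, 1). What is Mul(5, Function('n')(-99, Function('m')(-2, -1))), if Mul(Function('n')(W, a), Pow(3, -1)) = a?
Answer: 75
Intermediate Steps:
Function('m')(M, r) = 5
Function('n')(W, a) = Mul(3, a)
Mul(5, Function('n')(-99, Function('m')(-2, -1))) = Mul(5, Mul(3, 5)) = Mul(5, 15) = 75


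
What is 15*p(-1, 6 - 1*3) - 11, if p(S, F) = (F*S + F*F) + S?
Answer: 64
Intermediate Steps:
p(S, F) = S + F**2 + F*S (p(S, F) = (F*S + F**2) + S = (F**2 + F*S) + S = S + F**2 + F*S)
15*p(-1, 6 - 1*3) - 11 = 15*(-1 + (6 - 1*3)**2 + (6 - 1*3)*(-1)) - 11 = 15*(-1 + (6 - 3)**2 + (6 - 3)*(-1)) - 11 = 15*(-1 + 3**2 + 3*(-1)) - 11 = 15*(-1 + 9 - 3) - 11 = 15*5 - 11 = 75 - 11 = 64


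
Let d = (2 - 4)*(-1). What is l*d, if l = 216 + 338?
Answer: 1108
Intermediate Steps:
d = 2 (d = -2*(-1) = 2)
l = 554
l*d = 554*2 = 1108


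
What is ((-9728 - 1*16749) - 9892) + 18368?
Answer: -18001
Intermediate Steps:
((-9728 - 1*16749) - 9892) + 18368 = ((-9728 - 16749) - 9892) + 18368 = (-26477 - 9892) + 18368 = -36369 + 18368 = -18001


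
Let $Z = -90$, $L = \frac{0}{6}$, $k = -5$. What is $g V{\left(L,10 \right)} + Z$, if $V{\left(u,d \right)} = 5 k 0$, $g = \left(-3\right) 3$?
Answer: $-90$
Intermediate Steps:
$g = -9$
$L = 0$ ($L = 0 \cdot \frac{1}{6} = 0$)
$V{\left(u,d \right)} = 0$ ($V{\left(u,d \right)} = 5 \left(-5\right) 0 = \left(-25\right) 0 = 0$)
$g V{\left(L,10 \right)} + Z = \left(-9\right) 0 - 90 = 0 - 90 = -90$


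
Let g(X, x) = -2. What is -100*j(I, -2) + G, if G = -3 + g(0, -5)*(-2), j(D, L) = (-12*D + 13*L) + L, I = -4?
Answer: -1999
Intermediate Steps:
j(D, L) = -12*D + 14*L
G = 1 (G = -3 - 2*(-2) = -3 + 4 = 1)
-100*j(I, -2) + G = -100*(-12*(-4) + 14*(-2)) + 1 = -100*(48 - 28) + 1 = -100*20 + 1 = -2000 + 1 = -1999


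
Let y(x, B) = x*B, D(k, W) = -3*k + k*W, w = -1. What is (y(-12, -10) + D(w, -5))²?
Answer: 16384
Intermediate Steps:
D(k, W) = -3*k + W*k
y(x, B) = B*x
(y(-12, -10) + D(w, -5))² = (-10*(-12) - (-3 - 5))² = (120 - 1*(-8))² = (120 + 8)² = 128² = 16384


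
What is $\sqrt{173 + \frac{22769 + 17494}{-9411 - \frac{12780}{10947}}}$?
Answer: $\frac{2 \sqrt{614262972032515}}{3816111} \approx 12.989$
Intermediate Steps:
$\sqrt{173 + \frac{22769 + 17494}{-9411 - \frac{12780}{10947}}} = \sqrt{173 + \frac{40263}{-9411 - \frac{4260}{3649}}} = \sqrt{173 + \frac{40263}{- \frac{34344999}{3649}}} = \sqrt{173 + 40263 \left(- \frac{3649}{34344999}\right)} = \sqrt{173 - \frac{48973229}{11448333}} = \sqrt{\frac{1931588380}{11448333}} = \frac{2 \sqrt{614262972032515}}{3816111}$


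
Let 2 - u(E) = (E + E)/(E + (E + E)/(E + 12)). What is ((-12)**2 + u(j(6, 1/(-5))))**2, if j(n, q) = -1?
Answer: 3519376/169 ≈ 20825.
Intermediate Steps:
u(E) = 2 - 2*E/(E + 2*E/(12 + E)) (u(E) = 2 - (E + E)/(E + (E + E)/(E + 12)) = 2 - 2*E/(E + (2*E)/(12 + E)) = 2 - 2*E/(E + 2*E/(12 + E)))
((-12)**2 + u(j(6, 1/(-5))))**2 = ((-12)**2 + 4/(14 - 1))**2 = (144 + 4/13)**2 = (1876/13)**2 = 3519376/169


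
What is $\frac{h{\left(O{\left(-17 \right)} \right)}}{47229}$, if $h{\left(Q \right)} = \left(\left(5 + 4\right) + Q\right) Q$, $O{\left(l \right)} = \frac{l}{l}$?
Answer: $\frac{10}{47229} \approx 0.00021173$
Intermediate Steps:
$O{\left(l \right)} = 1$
$h{\left(Q \right)} = Q \left(9 + Q\right)$ ($h{\left(Q \right)} = \left(9 + Q\right) Q = Q \left(9 + Q\right)$)
$\frac{h{\left(O{\left(-17 \right)} \right)}}{47229} = \frac{1 \left(9 + 1\right)}{47229} = 1 \cdot 10 \cdot \frac{1}{47229} = 10 \cdot \frac{1}{47229} = \frac{10}{47229}$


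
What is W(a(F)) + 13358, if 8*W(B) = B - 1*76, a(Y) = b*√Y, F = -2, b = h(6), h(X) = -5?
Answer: 26697/2 - 5*I*√2/8 ≈ 13349.0 - 0.88388*I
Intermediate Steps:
b = -5
a(Y) = -5*√Y
W(B) = -19/2 + B/8 (W(B) = (B - 1*76)/8 = (B - 76)/8 = (-76 + B)/8 = -19/2 + B/8)
W(a(F)) + 13358 = (-19/2 + (-5*I*√2)/8) + 13358 = (-19/2 - 5*I*√2/8) + 13358 = 26697/2 - 5*I*√2/8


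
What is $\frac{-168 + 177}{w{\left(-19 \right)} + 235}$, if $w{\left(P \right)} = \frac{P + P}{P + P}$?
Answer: $\frac{9}{236} \approx 0.038136$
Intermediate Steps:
$w{\left(P \right)} = 1$ ($w{\left(P \right)} = \frac{2 P}{2 P} = 2 P \frac{1}{2 P} = 1$)
$\frac{-168 + 177}{w{\left(-19 \right)} + 235} = \frac{-168 + 177}{1 + 235} = \frac{9}{236}$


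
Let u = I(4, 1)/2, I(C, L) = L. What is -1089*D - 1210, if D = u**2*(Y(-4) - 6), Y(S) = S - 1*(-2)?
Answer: 968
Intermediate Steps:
u = 1/2 ≈ 0.50000
Y(S) = 2 + S (Y(S) = S + 2 = 2 + S)
D = -2 (D = (1/2)**2*((2 - 4) - 6) = (-2 - 6)/4 = (1/4)*(-8) = -2)
-1089*D - 1210 = -1089*(-2) - 1210 = 2178 - 1210 = 968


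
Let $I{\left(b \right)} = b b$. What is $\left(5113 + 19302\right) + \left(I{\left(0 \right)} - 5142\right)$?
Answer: $19273$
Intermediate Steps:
$I{\left(b \right)} = b^{2}$
$\left(5113 + 19302\right) + \left(I{\left(0 \right)} - 5142\right) = \left(5113 + 19302\right) - \left(5142 - 0^{2}\right) = 24415 + \left(0 - 5142\right) = 24415 - 5142 = 19273$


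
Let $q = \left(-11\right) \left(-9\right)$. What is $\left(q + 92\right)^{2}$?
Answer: $36481$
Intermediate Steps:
$q = 99$
$\left(q + 92\right)^{2} = \left(99 + 92\right)^{2} = 191^{2} = 36481$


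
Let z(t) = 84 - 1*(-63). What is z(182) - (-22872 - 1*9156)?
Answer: 32175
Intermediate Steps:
z(t) = 147 (z(t) = 84 + 63 = 147)
z(182) - (-22872 - 1*9156) = 147 - (-22872 - 1*9156) = 147 - (-22872 - 9156) = 147 - 1*(-32028) = 147 + 32028 = 32175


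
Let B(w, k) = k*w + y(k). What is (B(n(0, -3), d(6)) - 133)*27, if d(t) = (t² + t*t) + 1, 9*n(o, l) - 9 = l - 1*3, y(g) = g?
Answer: -963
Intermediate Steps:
n(o, l) = ⅔ + l/9 (n(o, l) = 1 + (l - 1*3)/9 = 1 + (l - 3)/9 = 1 + (-3 + l)/9 = 1 + (-⅓ + l/9) = ⅔ + l/9)
d(t) = 1 + 2*t² (d(t) = (t² + t²) + 1 = 2*t² + 1 = 1 + 2*t²)
B(w, k) = k + k*w (B(w, k) = k*w + k = k + k*w)
(B(n(0, -3), d(6)) - 133)*27 = ((1 + 2*6²)*(1 + (⅔ + (⅑)*(-3))) - 133)*27 = ((1 + 2*36)*(1 + (⅔ - ⅓)) - 133)*27 = ((1 + 72)*(1 + ⅓) - 133)*27 = (73*(4/3) - 133)*27 = (292/3 - 133)*27 = -107/3*27 = -963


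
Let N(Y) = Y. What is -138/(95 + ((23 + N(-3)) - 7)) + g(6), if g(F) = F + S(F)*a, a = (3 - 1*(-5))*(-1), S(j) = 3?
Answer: -347/18 ≈ -19.278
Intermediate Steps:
a = -8 (a = (3 + 5)*(-1) = 8*(-1) = -8)
g(F) = -24 + F (g(F) = F + 3*(-8) = F - 24 = -24 + F)
-138/(95 + ((23 + N(-3)) - 7)) + g(6) = -138/(95 + ((23 - 3) - 7)) + (-24 + 6) = -138/(95 + (20 - 7)) - 18 = -138/(95 + 13) - 18 = -138/108 - 18 = -138*1/108 - 18 = -23/18 - 18 = -347/18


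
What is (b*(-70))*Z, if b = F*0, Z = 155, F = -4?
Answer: 0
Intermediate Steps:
b = 0 (b = -4*0 = 0)
(b*(-70))*Z = (0*(-70))*155 = 0*155 = 0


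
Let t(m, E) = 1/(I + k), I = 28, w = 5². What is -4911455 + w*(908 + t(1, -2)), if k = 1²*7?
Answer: -34221280/7 ≈ -4.8888e+6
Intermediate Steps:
w = 25
k = 7 (k = 1*7 = 7)
t(m, E) = 1/35 (t(m, E) = 1/(28 + 7) = 1/35)
-4911455 + w*(908 + t(1, -2)) = -4911455 + 25*(908 + 1/35) = -4911455 + 25*(31781/35) = -4911455 + 158905/7 = -34221280/7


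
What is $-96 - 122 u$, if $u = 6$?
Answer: $-828$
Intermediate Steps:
$-96 - 122 u = -96 - 732 = -828$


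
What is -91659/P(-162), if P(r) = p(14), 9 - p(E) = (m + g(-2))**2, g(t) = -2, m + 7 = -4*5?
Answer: 91659/832 ≈ 110.17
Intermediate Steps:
m = -27 (m = -7 - 4*5 = -7 - 20 = -27)
p(E) = -832 (p(E) = 9 - (-27 - 2)**2 = 9 - 1*(-29)**2 = 9 - 1*841 = 9 - 841 = -832)
P(r) = -832
-91659/P(-162) = -91659/(-832) = -91659*(-1/832) = 91659/832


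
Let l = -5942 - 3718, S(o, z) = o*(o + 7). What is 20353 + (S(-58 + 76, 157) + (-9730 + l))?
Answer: 1413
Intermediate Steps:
S(o, z) = o*(7 + o)
l = -9660
20353 + (S(-58 + 76, 157) + (-9730 + l)) = 20353 + ((-58 + 76)*(7 + (-58 + 76)) + (-9730 - 9660)) = 20353 + (18*(7 + 18) - 19390) = 20353 + (18*25 - 19390) = 20353 + (450 - 19390) = 20353 - 18940 = 1413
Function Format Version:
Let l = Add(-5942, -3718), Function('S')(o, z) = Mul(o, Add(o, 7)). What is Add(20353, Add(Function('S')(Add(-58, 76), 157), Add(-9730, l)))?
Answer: 1413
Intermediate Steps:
Function('S')(o, z) = Mul(o, Add(7, o))
l = -9660
Add(20353, Add(Function('S')(Add(-58, 76), 157), Add(-9730, l))) = Add(20353, Add(Mul(Add(-58, 76), Add(7, Add(-58, 76))), Add(-9730, -9660))) = Add(20353, Add(Mul(18, Add(7, 18)), -19390)) = Add(20353, Add(Mul(18, 25), -19390)) = Add(20353, Add(450, -19390)) = Add(20353, -18940) = 1413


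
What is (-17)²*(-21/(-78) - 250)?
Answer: -1876477/26 ≈ -72172.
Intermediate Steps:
(-17)²*(-21/(-78) - 250) = 289*(-21*(-1/78) - 250) = 289*(7/26 - 250) = 289*(-6493/26) = -1876477/26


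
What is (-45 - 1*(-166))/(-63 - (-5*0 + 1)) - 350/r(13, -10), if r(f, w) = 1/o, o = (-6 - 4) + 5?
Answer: 111879/64 ≈ 1748.1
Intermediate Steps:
o = -5 (o = -10 + 5 = -5)
r(f, w) = -⅕ (r(f, w) = 1/(-5) = -⅕)
(-45 - 1*(-166))/(-63 - (-5*0 + 1)) - 350/r(13, -10) = (-45 - 1*(-166))/(-63 - (-5*0 + 1)) - 350/(-⅕) = (-45 + 166)/(-63 - (0 + 1)) - 350*(-5) = 121/(-63 - 1*1) + 1750 = 121/(-63 - 1) + 1750 = 121/(-64) + 1750 = 121*(-1/64) + 1750 = -121/64 + 1750 = 111879/64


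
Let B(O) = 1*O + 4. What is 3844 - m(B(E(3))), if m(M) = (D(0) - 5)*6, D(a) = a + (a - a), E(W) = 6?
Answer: 3874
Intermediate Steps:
D(a) = a (D(a) = a + 0 = a)
B(O) = 4 + O (B(O) = O + 4 = 4 + O)
m(M) = -30 (m(M) = (0 - 5)*6 = -5*6 = -30)
3844 - m(B(E(3))) = 3844 - 1*(-30) = 3844 + 30 = 3874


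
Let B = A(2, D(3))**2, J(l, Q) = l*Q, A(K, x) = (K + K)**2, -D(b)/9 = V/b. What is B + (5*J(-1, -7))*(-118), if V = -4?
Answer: -3874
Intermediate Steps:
D(b) = 36/b (D(b) = -(-36)/b = 36/b)
A(K, x) = 4*K**2 (A(K, x) = (2*K)**2 = 4*K**2)
J(l, Q) = Q*l
B = 256 (B = (4*2**2)**2 = (4*4)**2 = 16**2 = 256)
B + (5*J(-1, -7))*(-118) = 256 + (5*(-7*(-1)))*(-118) = 256 + (5*7)*(-118) = 256 + 35*(-118) = 256 - 4130 = -3874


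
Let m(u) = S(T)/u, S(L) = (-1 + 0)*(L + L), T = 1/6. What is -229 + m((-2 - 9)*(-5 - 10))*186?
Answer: -37847/165 ≈ -229.38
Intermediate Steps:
T = 1/6 ≈ 0.16667
S(L) = -2*L
m(u) = -1/(3*u) (m(u) = (-2*1/6)/u = -1/(3*u))
-229 + m((-2 - 9)*(-5 - 10))*186 = -229 - 1/((-5 - 10)*(-2 - 9))/3*186 = -229 - 1/(3*((-11*(-15))))*186 = -229 - 1/3/165*186 = -229 - 1/3*1/165*186 = -229 - 1/495*186 = -229 - 62/165 = -37847/165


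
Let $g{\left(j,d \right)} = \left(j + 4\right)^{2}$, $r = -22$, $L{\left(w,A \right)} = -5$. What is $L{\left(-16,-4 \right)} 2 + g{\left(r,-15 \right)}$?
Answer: $314$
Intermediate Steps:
$g{\left(j,d \right)} = \left(4 + j\right)^{2}$
$L{\left(-16,-4 \right)} 2 + g{\left(r,-15 \right)} = \left(-5\right) 2 + \left(4 - 22\right)^{2} = -10 + \left(-18\right)^{2} = -10 + 324 = 314$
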